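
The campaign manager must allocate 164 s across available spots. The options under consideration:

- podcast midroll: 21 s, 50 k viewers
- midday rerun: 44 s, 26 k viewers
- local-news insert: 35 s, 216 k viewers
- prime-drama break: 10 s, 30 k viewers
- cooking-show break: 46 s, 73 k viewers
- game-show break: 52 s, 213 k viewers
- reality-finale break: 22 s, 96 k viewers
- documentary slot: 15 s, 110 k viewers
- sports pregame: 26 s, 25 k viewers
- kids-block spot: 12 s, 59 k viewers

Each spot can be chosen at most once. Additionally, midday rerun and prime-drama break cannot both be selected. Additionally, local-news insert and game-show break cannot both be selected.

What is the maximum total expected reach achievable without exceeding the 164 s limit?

634

By expected reach per s: documentary slot 7.33, local-news insert 6.17, kids-block spot 4.92 lead.
Taking podcast midroll + local-news insert + prime-drama break + cooking-show break + reality-finale break + documentary slot + kids-block spot: 161 s used, 634 in expected reach.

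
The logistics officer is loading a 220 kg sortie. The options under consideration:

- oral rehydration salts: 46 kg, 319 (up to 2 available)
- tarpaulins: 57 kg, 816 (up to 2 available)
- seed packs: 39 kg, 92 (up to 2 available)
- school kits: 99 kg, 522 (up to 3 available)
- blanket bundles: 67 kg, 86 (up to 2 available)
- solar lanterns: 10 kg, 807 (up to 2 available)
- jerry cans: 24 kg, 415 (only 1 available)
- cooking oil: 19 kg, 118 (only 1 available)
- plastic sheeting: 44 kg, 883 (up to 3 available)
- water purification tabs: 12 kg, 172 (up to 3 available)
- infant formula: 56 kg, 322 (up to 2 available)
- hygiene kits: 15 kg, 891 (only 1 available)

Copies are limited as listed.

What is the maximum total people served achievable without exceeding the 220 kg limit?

Best packing: 2×solar lanterns + jerry cans + 3×plastic sheeting + 2×water purification tabs + hygiene kits — 215 kg, 5913 total.
No other feasible combination exceeds 5913.

5913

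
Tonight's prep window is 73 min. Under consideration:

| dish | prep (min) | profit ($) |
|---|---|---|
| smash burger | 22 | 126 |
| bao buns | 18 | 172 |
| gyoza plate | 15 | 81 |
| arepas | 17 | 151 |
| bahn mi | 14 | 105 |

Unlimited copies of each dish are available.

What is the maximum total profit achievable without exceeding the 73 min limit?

688

The ratio ordering already packs tightly: 4×bao buns, 72 min, 688.
The spare 1 min is too small for any remaining dish, and no exchange beats 688.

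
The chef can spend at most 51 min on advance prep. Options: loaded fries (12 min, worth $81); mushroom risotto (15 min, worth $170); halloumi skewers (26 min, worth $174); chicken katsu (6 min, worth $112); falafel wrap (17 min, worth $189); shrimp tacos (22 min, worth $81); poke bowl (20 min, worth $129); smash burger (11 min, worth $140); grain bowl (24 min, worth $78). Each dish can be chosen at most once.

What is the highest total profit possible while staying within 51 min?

Ranking by ratio (profit/min): chicken katsu 18.67, smash burger 12.73, mushroom risotto 11.33, falafel wrap 11.12.
Best packing: mushroom risotto + chicken katsu + falafel wrap + smash burger — 49 min, 611 total.

611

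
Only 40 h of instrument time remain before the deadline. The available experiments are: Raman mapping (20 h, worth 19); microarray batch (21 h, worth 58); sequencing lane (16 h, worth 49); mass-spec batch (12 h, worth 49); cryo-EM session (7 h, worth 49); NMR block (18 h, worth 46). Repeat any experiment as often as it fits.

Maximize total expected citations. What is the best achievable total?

245

Mass-spec batch + 4×cryo-EM session uses 40 of the 40 h and totals 245.
Nothing else within 40 h beats 245.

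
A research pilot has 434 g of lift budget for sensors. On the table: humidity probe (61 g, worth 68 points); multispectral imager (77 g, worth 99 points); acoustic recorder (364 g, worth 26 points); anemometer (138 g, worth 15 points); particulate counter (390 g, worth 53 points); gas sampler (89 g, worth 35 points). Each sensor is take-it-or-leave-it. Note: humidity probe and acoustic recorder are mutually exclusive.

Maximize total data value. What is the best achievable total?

217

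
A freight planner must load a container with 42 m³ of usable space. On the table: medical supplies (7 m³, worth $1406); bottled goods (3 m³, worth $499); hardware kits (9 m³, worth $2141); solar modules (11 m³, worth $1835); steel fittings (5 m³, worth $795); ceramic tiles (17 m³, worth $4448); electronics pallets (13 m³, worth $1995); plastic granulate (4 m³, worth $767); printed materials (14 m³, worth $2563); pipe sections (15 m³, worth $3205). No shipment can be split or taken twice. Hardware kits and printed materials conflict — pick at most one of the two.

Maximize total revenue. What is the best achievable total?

9794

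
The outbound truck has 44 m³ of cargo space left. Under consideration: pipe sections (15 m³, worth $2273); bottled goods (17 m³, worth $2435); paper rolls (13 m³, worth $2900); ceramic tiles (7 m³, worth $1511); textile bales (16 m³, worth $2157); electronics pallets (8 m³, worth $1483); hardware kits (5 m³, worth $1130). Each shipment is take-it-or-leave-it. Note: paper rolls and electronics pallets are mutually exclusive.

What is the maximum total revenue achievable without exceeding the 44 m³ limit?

7976

By revenue per m³: hardware kits 226.00, paper rolls 223.08, ceramic tiles 215.86 lead.
Taking bottled goods + paper rolls + ceramic tiles + hardware kits: 42 m³ used, 7976 in revenue.
Runner-up pipe sections + paper rolls + ceramic tiles + hardware kits tops out at 7814.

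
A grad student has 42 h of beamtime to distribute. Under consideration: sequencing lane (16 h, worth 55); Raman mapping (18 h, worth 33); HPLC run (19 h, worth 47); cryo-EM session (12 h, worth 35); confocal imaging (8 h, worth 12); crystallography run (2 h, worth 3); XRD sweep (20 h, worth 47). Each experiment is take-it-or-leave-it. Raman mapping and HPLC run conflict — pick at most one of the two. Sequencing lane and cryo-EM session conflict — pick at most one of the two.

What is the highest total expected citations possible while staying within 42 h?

Ranking by ratio (expected citations/h): sequencing lane 3.44, cryo-EM session 2.92, HPLC run 2.47.
Best packing: sequencing lane + HPLC run + crystallography run — 37 h, 105 total.
Nothing else feasible within 42 h beats 105.

105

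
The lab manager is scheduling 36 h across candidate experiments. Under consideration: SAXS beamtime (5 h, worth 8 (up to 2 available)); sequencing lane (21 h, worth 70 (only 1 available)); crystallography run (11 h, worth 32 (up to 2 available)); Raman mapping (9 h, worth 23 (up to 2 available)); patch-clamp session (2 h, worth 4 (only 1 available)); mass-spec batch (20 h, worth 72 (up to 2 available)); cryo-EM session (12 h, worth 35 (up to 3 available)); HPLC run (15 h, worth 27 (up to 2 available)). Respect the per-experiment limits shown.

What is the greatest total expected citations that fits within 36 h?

112

Taking the top-ratio experiments first gives patch-clamp session + mass-spec batch + cryo-EM session for 111 (34 h).
The 14 h tied up in patch-clamp session and cryo-EM session is better spent on SAXS beamtime + crystallography run — total rises to 112 (36 h).
Every other selection either busts 36 h or exceeds an availability limit or fails to beat 112.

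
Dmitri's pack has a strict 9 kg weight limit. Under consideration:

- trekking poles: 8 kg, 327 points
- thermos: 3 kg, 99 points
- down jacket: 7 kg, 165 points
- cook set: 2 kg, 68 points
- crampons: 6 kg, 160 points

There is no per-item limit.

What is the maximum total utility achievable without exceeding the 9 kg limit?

327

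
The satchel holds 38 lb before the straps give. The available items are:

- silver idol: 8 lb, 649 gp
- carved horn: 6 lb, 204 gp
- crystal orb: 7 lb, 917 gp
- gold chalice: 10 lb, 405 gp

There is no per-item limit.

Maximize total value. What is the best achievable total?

By value per lb: crystal orb 131.00, silver idol 81.12, gold chalice 40.50 lead.
The ratio ordering already packs tightly: 5×crystal orb, 35 lb, 4585.
No other feasible combination exceeds 4585.

4585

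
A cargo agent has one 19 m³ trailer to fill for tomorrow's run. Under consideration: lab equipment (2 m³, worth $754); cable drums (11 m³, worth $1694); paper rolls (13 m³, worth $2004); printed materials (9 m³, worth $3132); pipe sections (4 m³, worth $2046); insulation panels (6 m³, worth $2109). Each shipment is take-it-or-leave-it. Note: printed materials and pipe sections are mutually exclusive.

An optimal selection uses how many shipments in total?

The maximum revenue within 19 m³ is 5995.
For example lab equipment + printed materials + insulation panels achieves it, using 17 m³.
Every optimal selection uses 3 shipments.

3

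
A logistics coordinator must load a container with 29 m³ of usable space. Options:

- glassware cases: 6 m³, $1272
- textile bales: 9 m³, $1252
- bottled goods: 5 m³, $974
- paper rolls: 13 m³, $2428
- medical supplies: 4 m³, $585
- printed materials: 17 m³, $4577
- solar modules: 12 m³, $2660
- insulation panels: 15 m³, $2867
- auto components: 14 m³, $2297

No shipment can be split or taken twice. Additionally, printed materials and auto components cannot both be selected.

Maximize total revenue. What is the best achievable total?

Best packing: printed materials + solar modules — 29 m³, 7237 total.
Next best is glassware cases + bottled goods + printed materials at 6823 (28 m³) — short by 414.

7237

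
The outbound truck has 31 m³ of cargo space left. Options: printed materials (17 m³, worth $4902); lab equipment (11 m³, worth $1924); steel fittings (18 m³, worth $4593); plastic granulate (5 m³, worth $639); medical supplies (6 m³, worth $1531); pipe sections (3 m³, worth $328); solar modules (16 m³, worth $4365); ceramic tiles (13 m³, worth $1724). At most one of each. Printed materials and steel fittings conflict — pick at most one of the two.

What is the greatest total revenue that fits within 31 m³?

Best packing: printed materials + plastic granulate + medical supplies + pipe sections — 31 m³, 7400 total.

7400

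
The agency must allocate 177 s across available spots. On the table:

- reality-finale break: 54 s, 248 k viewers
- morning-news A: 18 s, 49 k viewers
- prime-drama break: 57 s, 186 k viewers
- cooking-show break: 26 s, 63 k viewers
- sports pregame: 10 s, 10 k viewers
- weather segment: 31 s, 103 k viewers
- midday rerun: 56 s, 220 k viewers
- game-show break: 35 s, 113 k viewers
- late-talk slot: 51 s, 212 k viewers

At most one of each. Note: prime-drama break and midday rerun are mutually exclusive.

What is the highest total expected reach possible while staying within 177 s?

690

Best packing: reality-finale break + sports pregame + midday rerun + late-talk slot — 171 s, 690 total.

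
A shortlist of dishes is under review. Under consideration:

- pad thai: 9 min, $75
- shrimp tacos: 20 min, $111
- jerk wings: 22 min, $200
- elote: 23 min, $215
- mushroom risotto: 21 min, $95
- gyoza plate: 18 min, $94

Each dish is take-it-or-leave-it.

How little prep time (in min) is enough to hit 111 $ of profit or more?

20

Look for the lowest-prep combination reaching 111.
shrimp tacos reaches 111 using 20 min.
No combination under 20 min hits 111.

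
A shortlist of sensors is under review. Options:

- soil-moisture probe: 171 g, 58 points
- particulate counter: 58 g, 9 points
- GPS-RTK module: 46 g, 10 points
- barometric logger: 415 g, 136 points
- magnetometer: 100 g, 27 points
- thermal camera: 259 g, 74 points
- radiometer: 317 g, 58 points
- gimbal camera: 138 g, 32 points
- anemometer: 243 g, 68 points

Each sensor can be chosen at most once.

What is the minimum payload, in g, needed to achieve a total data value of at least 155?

Need the lightest bundle worth ≥ 155.
barometric logger + magnetometer: 163 data value at 515 g.
Any bundle with less than 515 g falls short of 155.

515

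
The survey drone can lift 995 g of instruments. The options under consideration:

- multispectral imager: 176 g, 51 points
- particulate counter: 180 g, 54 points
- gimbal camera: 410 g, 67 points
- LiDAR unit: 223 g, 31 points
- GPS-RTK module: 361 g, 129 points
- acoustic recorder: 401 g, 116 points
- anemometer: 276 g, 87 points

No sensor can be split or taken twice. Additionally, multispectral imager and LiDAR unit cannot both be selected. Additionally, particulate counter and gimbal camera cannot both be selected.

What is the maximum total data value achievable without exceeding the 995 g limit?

321

Multispectral imager + particulate counter + GPS-RTK module + anemometer uses 993 of the 995 g and totals 321.
Next best is particulate counter + GPS-RTK module + acoustic recorder at 299 (942 g) — short by 22.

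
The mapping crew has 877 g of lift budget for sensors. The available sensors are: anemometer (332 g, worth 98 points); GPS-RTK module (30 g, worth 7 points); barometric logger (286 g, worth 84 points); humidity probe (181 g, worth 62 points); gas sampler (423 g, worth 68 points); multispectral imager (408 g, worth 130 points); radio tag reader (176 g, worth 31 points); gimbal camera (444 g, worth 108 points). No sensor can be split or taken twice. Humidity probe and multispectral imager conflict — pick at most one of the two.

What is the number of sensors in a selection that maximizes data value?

The maximum data value within 877 g is 251.
One optimal bundle: anemometer + GPS-RTK module + barometric logger + humidity probe (829 g).
Every optimal selection uses 4 sensors.

4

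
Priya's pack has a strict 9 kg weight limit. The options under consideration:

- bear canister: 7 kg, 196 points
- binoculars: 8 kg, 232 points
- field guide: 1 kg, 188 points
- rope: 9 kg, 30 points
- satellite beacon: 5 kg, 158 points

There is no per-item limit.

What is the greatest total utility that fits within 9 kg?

1692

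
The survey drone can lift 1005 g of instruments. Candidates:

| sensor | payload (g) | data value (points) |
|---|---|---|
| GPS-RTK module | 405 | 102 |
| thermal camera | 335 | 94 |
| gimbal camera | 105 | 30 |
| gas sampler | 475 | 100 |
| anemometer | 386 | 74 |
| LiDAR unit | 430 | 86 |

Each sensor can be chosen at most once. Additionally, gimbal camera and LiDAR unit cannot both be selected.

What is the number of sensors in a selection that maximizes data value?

Optimal total is 232.
GPS-RTK module + gimbal camera + gas sampler hits 232 at 985 g.
Any selection reaching 232 contains exactly 3 sensors.

3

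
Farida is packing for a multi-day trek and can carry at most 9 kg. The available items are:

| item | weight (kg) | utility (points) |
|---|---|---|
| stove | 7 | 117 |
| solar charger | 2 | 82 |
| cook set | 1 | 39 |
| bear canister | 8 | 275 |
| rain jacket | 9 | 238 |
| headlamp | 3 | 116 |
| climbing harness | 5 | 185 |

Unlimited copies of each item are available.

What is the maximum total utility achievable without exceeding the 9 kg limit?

By utility per kg: solar charger 41.00, cook set 39.00, headlamp 38.67, climbing harness 37.00 lead.
Best packing: 4×solar charger + cook set — 9 kg, 367 total.

367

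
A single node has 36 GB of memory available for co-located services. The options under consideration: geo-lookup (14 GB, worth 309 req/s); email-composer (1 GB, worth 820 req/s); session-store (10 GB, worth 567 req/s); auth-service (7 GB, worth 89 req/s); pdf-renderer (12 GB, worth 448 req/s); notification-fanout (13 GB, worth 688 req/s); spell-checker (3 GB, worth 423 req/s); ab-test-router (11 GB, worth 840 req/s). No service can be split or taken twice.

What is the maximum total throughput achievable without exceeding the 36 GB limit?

A density-first pass picks email-composer + session-store + auth-service + spell-checker + ab-test-router — 2739 at 32 GB.
Replace auth-service and spell-checker with notification-fanout: the trade gains 176 net, giving 2915 at 35 GB.
The closest alternative, email-composer + auth-service + notification-fanout + spell-checker + ab-test-router, reaches only 2860.

2915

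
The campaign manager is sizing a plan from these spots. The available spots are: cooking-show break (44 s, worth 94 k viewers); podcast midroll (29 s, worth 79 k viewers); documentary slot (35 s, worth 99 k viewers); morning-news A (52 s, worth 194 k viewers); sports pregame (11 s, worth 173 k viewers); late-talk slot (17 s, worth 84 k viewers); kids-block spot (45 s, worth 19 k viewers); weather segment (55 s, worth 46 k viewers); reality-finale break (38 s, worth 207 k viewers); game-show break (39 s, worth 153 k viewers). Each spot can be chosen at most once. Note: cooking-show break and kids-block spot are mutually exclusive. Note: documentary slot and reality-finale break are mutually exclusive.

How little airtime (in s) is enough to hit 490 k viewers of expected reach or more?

Minimise s subject to total expected reach ≥ 490.
Taking sports pregame + reality-finale break + game-show break gives 533 (≥ 490) for 88 s.
Below 88 s the best achievable stays under 490.

88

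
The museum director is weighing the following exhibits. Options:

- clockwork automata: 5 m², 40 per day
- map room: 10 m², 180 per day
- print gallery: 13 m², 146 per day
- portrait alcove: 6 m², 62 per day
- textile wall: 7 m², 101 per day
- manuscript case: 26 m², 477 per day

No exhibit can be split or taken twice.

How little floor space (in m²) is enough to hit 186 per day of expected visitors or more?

15

Look for the lowest-floor combination reaching 186.
clockwork automata + map room reaches 220 using 15 m².
Any bundle with less than 15 m² falls short of 186.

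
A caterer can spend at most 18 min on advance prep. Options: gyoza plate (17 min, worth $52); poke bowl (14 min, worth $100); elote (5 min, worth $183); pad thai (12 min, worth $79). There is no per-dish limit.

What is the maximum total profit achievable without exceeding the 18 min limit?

Ranking by ratio (profit/min): elote 36.60, poke bowl 7.14, pad thai 6.58.
3×elote uses 15 of the 18 min and totals 549.
The spare 3 min is too small for any remaining dish, and no exchange beats 549.

549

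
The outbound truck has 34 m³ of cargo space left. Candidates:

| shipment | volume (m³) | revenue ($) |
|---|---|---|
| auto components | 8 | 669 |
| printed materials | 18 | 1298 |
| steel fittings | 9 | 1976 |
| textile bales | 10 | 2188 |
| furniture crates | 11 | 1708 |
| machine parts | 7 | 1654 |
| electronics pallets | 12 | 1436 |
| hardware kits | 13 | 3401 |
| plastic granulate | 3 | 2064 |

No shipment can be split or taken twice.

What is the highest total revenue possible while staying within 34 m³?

9307

By revenue per m³: plastic granulate 688.00, hardware kits 261.62, machine parts 236.29 lead.
Filling by ratio: steel fittings + machine parts + hardware kits + plastic granulate for 9095, with 2 m³ left unused.
Replace steel fittings with textile bales: the trade gains 212 net, giving 9307 at 33 m³.
Runner-up steel fittings + machine parts + hardware kits + plastic granulate tops out at 9095.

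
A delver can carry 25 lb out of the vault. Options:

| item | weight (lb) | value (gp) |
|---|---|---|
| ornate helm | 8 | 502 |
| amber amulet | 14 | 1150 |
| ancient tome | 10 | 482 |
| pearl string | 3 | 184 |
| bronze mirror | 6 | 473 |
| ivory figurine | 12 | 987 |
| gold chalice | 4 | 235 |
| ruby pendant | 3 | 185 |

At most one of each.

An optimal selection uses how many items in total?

4

Optimal total is 1880.
For example bronze mirror + ivory figurine + gold chalice + ruby pendant achieves it, using 25 lb.
Every optimal selection uses 4 items.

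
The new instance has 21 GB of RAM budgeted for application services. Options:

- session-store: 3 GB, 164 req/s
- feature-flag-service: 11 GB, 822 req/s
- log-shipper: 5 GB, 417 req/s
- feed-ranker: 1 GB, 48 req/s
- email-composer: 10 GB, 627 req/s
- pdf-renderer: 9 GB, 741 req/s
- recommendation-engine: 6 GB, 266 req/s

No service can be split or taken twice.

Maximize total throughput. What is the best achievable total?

1611

Density check — log-shipper 83.40, pdf-renderer 82.33, feature-flag-service 74.73 are the best per GB.
Taking the top-ratio services first gives session-store + log-shipper + feed-ranker + pdf-renderer for 1370 (18 GB).
Dropping session-store and log-shipper frees 8 GB; slotting in feature-flag-service (11 GB) lifts the total to 1611 at 21 GB.
Nothing else within 21 GB beats 1611.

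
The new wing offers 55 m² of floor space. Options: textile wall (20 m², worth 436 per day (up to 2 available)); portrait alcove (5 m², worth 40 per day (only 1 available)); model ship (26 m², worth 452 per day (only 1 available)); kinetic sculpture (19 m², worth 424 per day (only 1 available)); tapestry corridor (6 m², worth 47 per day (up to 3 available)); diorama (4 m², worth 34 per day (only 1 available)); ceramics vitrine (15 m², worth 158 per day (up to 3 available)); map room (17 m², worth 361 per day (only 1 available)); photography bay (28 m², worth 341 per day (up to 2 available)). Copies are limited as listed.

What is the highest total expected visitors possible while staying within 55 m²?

By expected visitors per m²: kinetic sculpture 22.32, textile wall 21.80, map room 21.24, model ship 17.38 lead.
Greedy by ratio would take textile wall + kinetic sculpture + ceramics vitrine: 54 m² used, total 1018.
Replace kinetic sculpture with textile wall: the trade gains 12 net, giving 1030 at 55 m².
Every other selection either busts 55 m² or exceeds an availability limit or fails to beat 1030.

1030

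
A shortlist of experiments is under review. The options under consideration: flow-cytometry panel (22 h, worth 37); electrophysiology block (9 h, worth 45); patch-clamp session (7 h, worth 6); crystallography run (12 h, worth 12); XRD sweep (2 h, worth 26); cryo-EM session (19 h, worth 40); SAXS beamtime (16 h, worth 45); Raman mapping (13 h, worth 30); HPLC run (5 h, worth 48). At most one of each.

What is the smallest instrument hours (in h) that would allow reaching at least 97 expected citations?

Look for the lowest-instrument combination reaching 97.
Taking electrophysiology block + XRD sweep + HPLC run gives 119 (≥ 97) for 16 h.
No combination under 16 h hits 97.

16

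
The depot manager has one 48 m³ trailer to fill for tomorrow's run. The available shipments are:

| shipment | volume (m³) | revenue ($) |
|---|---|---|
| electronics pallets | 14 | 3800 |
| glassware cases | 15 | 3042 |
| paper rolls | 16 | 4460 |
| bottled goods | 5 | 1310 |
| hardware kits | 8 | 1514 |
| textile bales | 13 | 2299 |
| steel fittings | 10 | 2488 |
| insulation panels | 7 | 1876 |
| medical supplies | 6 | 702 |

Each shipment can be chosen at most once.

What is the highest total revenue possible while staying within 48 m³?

12624

Greedy by ratio would take electronics pallets + paper rolls + bottled goods + insulation panels + medical supplies: 48 m³ used, total 12148.
Replace bottled goods and medical supplies with steel fittings: the trade gains 476 net, giving 12624 at 47 m³.
No other feasible combination exceeds 12624.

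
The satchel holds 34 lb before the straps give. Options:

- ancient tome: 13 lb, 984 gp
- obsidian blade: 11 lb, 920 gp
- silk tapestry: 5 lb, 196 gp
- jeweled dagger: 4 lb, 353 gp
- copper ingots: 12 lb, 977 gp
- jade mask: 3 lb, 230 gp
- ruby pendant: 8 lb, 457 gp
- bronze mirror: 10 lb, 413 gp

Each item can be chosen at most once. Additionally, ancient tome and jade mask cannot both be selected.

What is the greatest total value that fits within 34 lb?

By value per lb: jeweled dagger 88.25, obsidian blade 83.64, copper ingots 81.42 lead.
Taking the top-ratio items first gives obsidian blade + jeweled dagger + copper ingots + jade mask for 2480 (30 lb).
Replace jeweled dagger with ruby pendant: the trade gains 104 net, giving 2584 at 34 lb.
The closest alternative, ancient tome + silk tapestry + jeweled dagger + copper ingots, reaches only 2510.

2584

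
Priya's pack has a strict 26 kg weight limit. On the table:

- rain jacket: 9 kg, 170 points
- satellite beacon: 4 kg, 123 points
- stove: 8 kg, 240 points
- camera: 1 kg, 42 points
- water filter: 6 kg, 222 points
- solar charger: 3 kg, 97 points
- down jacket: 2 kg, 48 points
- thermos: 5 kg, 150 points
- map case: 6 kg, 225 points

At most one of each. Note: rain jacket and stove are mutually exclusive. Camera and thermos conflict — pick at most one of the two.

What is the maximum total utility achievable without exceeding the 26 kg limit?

Density check — camera 42.00, map case 37.50, water filter 37.00 are the best per kg.
Taking stove + camera + water filter + solar charger + down jacket + map case: 26 kg used, 874 in utility.
Next best is satellite beacon + water filter + solar charger + down jacket + thermos + map case at 865 (26 kg) — short by 9.

874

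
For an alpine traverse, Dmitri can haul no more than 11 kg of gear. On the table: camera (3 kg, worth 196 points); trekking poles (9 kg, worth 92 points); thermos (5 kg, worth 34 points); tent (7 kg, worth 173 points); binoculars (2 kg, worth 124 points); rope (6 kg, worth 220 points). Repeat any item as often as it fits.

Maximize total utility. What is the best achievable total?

Ranking by ratio (utility/kg): camera 65.33, binoculars 62.00, rope 36.67.
Taking 3×camera + binoculars: 11 kg used, 712 in utility.
Every other selection either busts 11 kg or fails to beat 712.

712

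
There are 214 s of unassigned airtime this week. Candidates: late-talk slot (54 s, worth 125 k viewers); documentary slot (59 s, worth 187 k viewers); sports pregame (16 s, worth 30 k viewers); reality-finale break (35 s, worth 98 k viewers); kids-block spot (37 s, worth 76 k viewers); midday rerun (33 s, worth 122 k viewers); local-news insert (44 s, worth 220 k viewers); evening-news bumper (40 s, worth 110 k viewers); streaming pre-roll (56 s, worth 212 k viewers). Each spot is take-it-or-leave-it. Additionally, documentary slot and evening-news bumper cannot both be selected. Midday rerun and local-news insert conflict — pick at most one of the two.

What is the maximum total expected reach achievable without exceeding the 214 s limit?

Best packing: documentary slot + sports pregame + reality-finale break + local-news insert + streaming pre-roll — 210 s, 747 total.

747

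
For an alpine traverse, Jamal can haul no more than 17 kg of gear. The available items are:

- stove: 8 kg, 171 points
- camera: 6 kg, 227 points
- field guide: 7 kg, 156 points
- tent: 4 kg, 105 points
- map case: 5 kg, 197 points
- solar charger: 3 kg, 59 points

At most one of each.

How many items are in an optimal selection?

Best achievable utility is 529.
camera + tent + map case hits 529 at 15 kg.
Every optimal selection uses 3 items.

3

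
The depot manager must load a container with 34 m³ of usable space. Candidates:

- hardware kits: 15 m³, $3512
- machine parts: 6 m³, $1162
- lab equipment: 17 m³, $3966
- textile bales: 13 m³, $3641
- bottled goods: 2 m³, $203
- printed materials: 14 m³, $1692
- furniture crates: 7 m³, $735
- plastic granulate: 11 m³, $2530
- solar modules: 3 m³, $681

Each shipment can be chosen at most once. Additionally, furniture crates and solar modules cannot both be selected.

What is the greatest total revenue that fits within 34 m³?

A density-first pass picks hardware kits + textile bales + bottled goods + solar modules — 8037 at 33 m³.
Replace bottled goods and solar modules with machine parts: the trade gains 278 net, giving 8315 at 34 m³.
The closest alternative, lab equipment + textile bales + solar modules, reaches only 8288.

8315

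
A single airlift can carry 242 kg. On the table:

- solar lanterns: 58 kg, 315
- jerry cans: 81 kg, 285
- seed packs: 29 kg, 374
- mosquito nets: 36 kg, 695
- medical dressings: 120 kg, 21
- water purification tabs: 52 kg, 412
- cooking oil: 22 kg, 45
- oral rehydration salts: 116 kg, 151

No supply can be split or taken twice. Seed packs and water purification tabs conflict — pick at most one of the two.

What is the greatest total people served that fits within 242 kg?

1714

Taking solar lanterns + jerry cans + seed packs + mosquito nets + cooking oil: 226 kg used, 1714 in people served.
Runner-up solar lanterns + jerry cans + mosquito nets + water purification tabs tops out at 1707.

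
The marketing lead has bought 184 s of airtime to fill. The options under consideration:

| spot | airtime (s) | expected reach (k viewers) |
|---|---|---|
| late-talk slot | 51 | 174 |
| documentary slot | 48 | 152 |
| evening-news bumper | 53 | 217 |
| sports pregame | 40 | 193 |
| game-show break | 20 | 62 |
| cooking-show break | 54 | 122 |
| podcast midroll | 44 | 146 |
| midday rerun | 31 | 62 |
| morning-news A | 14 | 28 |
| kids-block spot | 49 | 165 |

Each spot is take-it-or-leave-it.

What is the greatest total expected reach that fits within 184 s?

678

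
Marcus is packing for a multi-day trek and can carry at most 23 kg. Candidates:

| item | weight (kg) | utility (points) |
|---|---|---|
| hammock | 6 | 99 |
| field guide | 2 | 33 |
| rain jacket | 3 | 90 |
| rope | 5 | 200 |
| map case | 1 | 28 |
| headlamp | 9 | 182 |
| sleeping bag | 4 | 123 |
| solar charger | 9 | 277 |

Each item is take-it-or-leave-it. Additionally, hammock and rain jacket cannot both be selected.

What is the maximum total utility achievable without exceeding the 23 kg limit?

723

The ratio heuristic lands on rain jacket + rope + map case + sleeping bag + solar charger (718) but leaves 1 kg idle.
Replace map case with field guide: the trade gains 5 net, giving 723 at 23 kg.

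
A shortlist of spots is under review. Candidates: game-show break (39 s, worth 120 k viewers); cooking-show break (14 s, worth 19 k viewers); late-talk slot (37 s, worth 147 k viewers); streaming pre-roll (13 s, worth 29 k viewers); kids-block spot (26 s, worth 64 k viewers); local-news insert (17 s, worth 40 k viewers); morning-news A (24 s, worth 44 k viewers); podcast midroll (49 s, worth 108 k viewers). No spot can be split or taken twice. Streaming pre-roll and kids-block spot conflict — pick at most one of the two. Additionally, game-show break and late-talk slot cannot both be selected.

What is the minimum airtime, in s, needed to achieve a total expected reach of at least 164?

50

Minimise s subject to total expected reach ≥ 164.
Taking late-talk slot + streaming pre-roll gives 176 (≥ 164) for 50 s.
Any bundle with less than 50 s falls short of 164.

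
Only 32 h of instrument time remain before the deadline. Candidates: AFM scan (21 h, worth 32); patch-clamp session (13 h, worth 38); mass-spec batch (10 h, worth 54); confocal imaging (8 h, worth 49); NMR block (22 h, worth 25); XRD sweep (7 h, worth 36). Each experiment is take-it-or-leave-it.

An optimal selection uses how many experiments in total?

Best achievable expected citations is 141.
For example patch-clamp session + mass-spec batch + confocal imaging achieves it, using 31 h.
Any selection reaching 141 contains exactly 3 experiments.

3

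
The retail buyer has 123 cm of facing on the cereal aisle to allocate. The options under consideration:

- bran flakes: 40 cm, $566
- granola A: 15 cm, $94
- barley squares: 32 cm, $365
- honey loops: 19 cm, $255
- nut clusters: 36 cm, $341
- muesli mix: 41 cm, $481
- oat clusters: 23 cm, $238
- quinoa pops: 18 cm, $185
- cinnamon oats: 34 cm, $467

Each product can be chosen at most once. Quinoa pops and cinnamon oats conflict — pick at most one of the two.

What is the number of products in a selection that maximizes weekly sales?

4

The maximum weekly sales within 123 cm is 1540.
One optimal bundle: bran flakes + honey loops + muesli mix + oat clusters (123 cm).
Every optimal selection uses 4 products.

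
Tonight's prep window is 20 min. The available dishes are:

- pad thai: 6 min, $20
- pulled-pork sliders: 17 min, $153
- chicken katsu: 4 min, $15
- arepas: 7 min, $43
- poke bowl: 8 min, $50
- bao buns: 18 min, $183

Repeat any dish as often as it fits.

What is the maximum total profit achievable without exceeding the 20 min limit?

Density check — bao buns 10.17, pulled-pork sliders 9.00, poke bowl 6.25 are the best per min.
Bao buns uses 18 of the 20 min and totals 183.
The spare 2 min is too small for any remaining dish, and no exchange beats 183.

183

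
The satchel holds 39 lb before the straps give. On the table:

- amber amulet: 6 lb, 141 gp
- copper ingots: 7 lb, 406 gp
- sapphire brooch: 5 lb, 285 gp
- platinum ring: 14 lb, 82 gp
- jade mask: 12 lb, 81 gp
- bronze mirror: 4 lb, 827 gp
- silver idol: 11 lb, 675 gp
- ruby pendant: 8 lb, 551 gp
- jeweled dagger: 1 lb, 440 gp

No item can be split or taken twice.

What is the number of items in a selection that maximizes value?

6

Optimal total is 3184.
copper ingots + sapphire brooch + bronze mirror + silver idol + ruby pendant + jeweled dagger hits 3184 at 36 lb.
Every optimal selection uses 6 items.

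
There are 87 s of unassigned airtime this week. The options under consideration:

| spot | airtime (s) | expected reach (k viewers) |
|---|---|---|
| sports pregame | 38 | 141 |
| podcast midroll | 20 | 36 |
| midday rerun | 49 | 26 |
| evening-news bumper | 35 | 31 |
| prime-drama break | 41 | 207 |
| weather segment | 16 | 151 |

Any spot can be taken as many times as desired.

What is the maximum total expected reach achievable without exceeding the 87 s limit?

755

Taking 5×weather segment: 80 s used, 755 in expected reach.
No other feasible combination exceeds 755.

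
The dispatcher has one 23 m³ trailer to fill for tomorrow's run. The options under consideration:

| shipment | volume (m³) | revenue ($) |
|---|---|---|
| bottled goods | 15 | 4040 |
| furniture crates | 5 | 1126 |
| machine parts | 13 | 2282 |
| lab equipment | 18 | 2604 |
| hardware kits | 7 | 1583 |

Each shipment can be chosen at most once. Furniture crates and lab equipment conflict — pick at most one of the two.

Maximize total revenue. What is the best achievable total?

5623

Best packing: bottled goods + hardware kits — 22 m³, 5623 total.
The closest alternative, bottled goods + furniture crates, reaches only 5166.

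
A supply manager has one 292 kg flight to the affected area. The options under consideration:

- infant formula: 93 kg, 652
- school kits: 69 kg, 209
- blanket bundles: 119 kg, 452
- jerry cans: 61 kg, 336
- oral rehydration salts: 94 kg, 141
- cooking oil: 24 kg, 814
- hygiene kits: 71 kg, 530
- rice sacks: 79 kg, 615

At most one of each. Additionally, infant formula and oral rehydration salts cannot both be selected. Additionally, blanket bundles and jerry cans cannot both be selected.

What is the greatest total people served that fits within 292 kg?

The ratio ordering already packs tightly: infant formula + cooking oil + hygiene kits + rice sacks, 267 kg, 2611.

2611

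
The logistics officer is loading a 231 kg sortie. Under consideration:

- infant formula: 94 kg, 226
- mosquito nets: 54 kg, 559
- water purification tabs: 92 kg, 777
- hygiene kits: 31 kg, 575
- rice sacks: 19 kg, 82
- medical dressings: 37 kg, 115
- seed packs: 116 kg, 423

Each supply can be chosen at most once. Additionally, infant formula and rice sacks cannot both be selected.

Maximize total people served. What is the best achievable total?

2026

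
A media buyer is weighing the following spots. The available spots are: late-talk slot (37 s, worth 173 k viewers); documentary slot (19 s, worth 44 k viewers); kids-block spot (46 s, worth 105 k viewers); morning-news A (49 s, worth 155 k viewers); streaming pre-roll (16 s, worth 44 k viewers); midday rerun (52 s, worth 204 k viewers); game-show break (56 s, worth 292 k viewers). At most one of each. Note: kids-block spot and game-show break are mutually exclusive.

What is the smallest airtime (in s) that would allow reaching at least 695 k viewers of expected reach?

Look for the lowest-airtime combination reaching 695.
Taking late-talk slot + streaming pre-roll + midday rerun + game-show break gives 713 (≥ 695) for 161 s.
Any bundle with less than 161 s falls short of 695.

161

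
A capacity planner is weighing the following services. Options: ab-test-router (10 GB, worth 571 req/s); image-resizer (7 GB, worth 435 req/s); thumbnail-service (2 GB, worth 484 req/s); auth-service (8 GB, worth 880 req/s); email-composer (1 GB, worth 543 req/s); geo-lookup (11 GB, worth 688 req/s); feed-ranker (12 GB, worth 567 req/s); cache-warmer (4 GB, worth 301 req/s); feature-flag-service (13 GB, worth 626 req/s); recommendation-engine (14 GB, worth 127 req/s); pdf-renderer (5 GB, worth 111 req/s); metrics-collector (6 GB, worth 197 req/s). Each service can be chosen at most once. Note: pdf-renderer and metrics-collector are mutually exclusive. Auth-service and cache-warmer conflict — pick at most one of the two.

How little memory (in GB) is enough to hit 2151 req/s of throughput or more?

Minimise GB subject to total throughput ≥ 2151.
image-resizer + thumbnail-service + auth-service + email-composer: 2342 throughput at 18 GB.
No combination under 18 GB hits 2151.

18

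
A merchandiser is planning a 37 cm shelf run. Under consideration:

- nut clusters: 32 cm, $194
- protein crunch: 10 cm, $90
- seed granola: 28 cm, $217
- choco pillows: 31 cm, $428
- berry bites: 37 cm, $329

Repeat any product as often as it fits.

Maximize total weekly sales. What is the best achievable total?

428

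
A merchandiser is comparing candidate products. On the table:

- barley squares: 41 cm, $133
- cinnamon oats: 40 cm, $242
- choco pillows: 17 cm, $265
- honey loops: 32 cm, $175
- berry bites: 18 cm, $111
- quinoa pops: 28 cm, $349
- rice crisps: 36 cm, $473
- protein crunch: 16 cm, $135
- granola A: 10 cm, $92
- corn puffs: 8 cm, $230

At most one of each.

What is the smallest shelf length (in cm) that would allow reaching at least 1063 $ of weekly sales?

Look for the lowest-shelf combination reaching 1063.
choco pillows + rice crisps + protein crunch + corn puffs: 1103 weekly sales at 77 cm.
No combination under 77 cm hits 1063.

77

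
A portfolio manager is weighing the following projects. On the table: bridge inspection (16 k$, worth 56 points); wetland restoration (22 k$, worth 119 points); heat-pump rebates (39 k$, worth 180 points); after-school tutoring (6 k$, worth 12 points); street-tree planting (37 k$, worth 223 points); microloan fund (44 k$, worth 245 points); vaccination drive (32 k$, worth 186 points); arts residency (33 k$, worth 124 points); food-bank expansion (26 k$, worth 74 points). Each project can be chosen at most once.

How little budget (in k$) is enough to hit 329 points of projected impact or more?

59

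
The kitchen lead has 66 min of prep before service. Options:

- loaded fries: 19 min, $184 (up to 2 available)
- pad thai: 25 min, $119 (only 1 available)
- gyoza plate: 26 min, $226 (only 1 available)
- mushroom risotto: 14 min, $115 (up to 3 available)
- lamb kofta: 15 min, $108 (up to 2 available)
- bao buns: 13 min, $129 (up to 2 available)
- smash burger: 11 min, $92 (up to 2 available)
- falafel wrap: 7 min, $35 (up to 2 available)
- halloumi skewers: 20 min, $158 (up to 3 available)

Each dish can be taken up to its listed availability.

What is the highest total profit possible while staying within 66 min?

626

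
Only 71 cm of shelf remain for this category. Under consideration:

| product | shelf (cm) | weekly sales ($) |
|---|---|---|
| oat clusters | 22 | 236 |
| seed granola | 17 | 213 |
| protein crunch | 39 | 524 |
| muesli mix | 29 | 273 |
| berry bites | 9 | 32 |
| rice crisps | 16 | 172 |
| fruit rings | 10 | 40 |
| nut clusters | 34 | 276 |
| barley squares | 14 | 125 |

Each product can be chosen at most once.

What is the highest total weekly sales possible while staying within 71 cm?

862

By weekly sales per cm: protein crunch 13.44, seed granola 12.53, rice crisps 10.75, oat clusters 10.73 lead.
Taking seed granola + protein crunch + barley squares: 70 cm used, 862 in weekly sales.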